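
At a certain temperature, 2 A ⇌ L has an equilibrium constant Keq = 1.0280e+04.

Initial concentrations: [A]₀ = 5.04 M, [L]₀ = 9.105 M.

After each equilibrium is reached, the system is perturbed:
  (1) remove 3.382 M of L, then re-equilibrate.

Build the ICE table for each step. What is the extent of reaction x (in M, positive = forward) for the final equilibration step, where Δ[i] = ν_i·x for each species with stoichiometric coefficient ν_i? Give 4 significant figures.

x = 0.002655 M

Q₀ = 0.3584 vs Keq = 1.0280e+04 ⇒ Q<K, forward
Step 1:
                    A           L
  Initial        5.04       9.105
  Change       -5.006       2.503
  Equil        0.0336       11.61
  solve Keq expr → x = 2.503; check Q = 1.0280e+04
Then remove 3.382 M of L.
Step 2:
                    A           L
  Initial      0.0336       8.226
  Change    -0.005311    0.002655
  Equil       0.02829       8.229
  solve Keq expr → x = 0.002655; check Q = 1.0280e+04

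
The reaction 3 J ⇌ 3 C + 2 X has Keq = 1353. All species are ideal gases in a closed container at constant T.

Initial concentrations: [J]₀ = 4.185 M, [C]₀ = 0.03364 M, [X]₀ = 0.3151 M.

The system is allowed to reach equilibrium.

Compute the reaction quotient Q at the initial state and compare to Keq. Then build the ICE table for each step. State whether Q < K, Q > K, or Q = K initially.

Q₀ = 5.1568e-08; Q < K (proceeds forward)

Q₀ = 5.1568e-08 vs Keq = 1353 ⇒ Q<K, forward
Step 1:
                  J         C         X
  init        4.185   0.03364    0.3151
  Δ          -3.557     3.557     2.372
  eq         0.6275     3.591     2.687
  solve Keq expr → x = 1.186; check Q = 1353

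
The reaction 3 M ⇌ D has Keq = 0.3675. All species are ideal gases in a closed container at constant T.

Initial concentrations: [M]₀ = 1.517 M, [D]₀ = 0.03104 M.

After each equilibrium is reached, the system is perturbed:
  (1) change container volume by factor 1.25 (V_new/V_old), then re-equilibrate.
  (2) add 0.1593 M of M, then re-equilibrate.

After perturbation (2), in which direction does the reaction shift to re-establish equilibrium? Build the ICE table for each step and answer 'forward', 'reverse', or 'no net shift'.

Q₀ = 0.008891 vs Keq = 0.3675 ⇒ Q<K, forward
Step 1:
                    M           D
  init          1.517     0.03104
  Δ            -0.643      0.2143
  eq            0.874      0.2454
  solve Keq expr → x = 0.2143; check Q = 0.3675
Then change container volume by factor 1.25 (V_new/V_old).
Step 2:
                    M           D
  init         0.6992      0.1963
  Δ           0.07575    -0.02525
  eq            0.775       0.171
  solve Keq expr → x = -0.02525; check Q = 0.3675
Then add 0.1593 M of M.
Step 3:
                    M           D
  init         0.9343       0.171
  Δ           -0.1082     0.03608
  eq            0.826      0.2071
  solve Keq expr → x = 0.03608; check Q = 0.3675

Direction: forward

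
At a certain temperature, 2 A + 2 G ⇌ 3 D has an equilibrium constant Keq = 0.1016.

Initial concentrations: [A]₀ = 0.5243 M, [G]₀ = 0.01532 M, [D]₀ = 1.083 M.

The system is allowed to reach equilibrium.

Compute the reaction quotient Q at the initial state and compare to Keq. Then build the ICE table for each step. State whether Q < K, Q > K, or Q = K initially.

Q₀ = 1.9688e+04 vs Keq = 0.1016 ⇒ Q>K, reverse
Step 1:
                  A         G         D
  I          0.5243   0.01532     1.083
  C          0.5135    0.5135   -0.7702
  E           1.038    0.5288    0.3128
  solve Keq expr → x = -0.2567; check Q = 0.1016

Q₀ = 1.9688e+04; Q > K (proceeds reverse)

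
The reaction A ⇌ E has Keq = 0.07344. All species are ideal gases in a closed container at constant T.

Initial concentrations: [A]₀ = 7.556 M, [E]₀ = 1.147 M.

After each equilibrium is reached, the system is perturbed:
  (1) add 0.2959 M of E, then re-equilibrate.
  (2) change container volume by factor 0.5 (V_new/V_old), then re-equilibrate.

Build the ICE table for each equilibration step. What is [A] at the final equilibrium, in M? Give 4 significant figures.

[A]_eq = 16.77 M

Q₀ = 0.1518 vs Keq = 0.07344 ⇒ Q>K, reverse
Step 1:
                    A           E
  Initial       7.556       1.147
  Change       0.5516     -0.5516
  Equil         8.108      0.5954
  solve Keq expr → x = -0.5516; check Q = 0.07344
Then add 0.2959 M of E.
Step 2:
                    A           E
  Initial       8.108      0.8913
  Change       0.2757     -0.2757
  Equil         8.383      0.6157
  solve Keq expr → x = -0.2757; check Q = 0.07344
Then change container volume by factor 0.5 (V_new/V_old).
Step 3:
                    A           E
  Initial       16.77       1.231
  Change            0           0
  Equil         16.77       1.231
  solve Keq expr → x = 0; check Q = 0.07344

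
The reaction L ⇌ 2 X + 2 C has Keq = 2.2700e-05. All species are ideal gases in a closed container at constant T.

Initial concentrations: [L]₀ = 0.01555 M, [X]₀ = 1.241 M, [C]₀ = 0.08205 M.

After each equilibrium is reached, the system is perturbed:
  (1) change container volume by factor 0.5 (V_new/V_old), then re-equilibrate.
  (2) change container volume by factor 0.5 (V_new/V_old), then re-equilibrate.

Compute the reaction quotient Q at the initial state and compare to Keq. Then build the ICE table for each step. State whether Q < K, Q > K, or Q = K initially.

Q₀ = 0.6668; Q > K (proceeds reverse)

Q₀ = 0.6668 vs Keq = 2.2700e-05 ⇒ Q>K, reverse
Step 1:
                  L         X         C
  I         0.01555     1.241   0.08205
  C         0.04054  -0.08108  -0.08108
  E         0.05609      1.16 9.7279e-04
  solve Keq expr → x = -0.04054; check Q = 2.2700e-05
Then change container volume by factor 0.5 (V_new/V_old).
Step 2:
                  L         X         C
  I          0.1122      2.32  0.001946
  C       6.2771e-04 -0.001255 -0.001255
  E          0.1128     2.319 6.9017e-04
  solve Keq expr → x = -6.2771e-04; check Q = 2.2700e-05
Then change container volume by factor 0.5 (V_new/V_old).
Step 3:
                  L         X         C
  I          0.2256     4.637   0.00138
  C       4.4587e-04 -8.9173e-04 -8.9173e-04
  E          0.2261     4.636 4.8860e-04
  solve Keq expr → x = -4.4587e-04; check Q = 2.2700e-05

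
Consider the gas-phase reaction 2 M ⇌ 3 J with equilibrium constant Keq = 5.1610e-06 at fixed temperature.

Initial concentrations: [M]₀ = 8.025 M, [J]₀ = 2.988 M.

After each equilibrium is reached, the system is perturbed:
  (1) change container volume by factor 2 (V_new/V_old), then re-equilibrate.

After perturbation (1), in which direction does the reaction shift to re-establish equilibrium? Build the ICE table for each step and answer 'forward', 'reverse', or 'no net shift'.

Direction: forward

Q₀ = 0.4142 vs Keq = 5.1610e-06 ⇒ Q>K, reverse
Step 1:
                  M         J
  I           8.025     2.988
  C           1.939    -2.908
  E           9.964   0.08002
  solve Keq expr → x = -0.9693; check Q = 5.1610e-06
Then change container volume by factor 2 (V_new/V_old).
Step 2:
                  M         J
  I           4.982   0.04001
  C       -0.006902   0.01035
  E           4.975   0.05036
  solve Keq expr → x = 0.003451; check Q = 5.1610e-06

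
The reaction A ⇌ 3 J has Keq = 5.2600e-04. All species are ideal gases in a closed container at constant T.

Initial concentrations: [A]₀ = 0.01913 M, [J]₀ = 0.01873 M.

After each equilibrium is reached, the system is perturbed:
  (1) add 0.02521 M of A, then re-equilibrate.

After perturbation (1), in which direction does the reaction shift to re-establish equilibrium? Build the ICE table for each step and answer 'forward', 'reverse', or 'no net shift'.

Direction: forward

Q₀ = 3.4348e-04 vs Keq = 5.2600e-04 ⇒ Q<K, forward
Step 1:
                    A           J
  Initial     0.01913     0.01873
  Change  -8.4541e-04    0.002536
  Equil       0.01828     0.02127
  solve Keq expr → x = 8.4541e-04; check Q = 5.2600e-04
Then add 0.02521 M of A.
Step 2:
                    A           J
  Initial     0.04349     0.02127
  Change    -0.002211    0.006633
  Equil       0.04128      0.0279
  solve Keq expr → x = 0.002211; check Q = 5.2600e-04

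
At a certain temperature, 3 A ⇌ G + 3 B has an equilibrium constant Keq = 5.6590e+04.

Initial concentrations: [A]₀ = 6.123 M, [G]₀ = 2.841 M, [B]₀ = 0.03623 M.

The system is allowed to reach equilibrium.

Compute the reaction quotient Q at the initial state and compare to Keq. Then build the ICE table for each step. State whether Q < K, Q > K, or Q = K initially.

Q₀ = 5.8855e-07 vs Keq = 5.6590e+04 ⇒ Q<K, forward
Step 1:
                  A         G         B
  Initial     6.123     2.841   0.03623
  Change     -5.864     1.955     5.864
  Equil      0.2592     4.796       5.9
  solve Keq expr → x = 1.955; check Q = 5.6590e+04

Q₀ = 5.8855e-07; Q < K (proceeds forward)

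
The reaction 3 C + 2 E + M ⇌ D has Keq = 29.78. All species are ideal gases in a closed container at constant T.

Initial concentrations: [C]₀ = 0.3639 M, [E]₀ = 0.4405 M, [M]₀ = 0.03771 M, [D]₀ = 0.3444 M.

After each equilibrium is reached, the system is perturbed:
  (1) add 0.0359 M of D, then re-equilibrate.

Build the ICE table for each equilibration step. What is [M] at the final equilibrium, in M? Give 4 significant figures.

Q₀ = 976.7 vs Keq = 29.78 ⇒ Q>K, reverse
Step 1:
                   C          E          M          D
  Initial     0.3639     0.4405    0.03771     0.3444
  Change      0.2354      0.157    0.07848   -0.07848
  Equil       0.5993     0.5975     0.1162     0.2659
  solve Keq expr → x = -0.07848; check Q = 29.78
Then add 0.0359 M of D.
Step 2:
                   C          E          M          D
  Initial     0.5993     0.5975     0.1162     0.3018
  Change      0.0114   0.007599   0.003799  -0.003799
  Equil       0.6107     0.6051       0.12      0.298
  solve Keq expr → x = -0.003799; check Q = 29.78

[M]_eq = 0.12 M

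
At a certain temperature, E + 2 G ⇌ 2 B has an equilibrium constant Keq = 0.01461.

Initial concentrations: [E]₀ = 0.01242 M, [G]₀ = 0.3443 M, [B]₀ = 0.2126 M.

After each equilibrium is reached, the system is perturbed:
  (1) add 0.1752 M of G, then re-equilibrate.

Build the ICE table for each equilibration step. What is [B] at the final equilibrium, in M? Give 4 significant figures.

Q₀ = 30.7 vs Keq = 0.01461 ⇒ Q>K, reverse
Step 1:
                  E         G         B
  Initial   0.01242    0.3443    0.2126
  Change    0.09566    0.1913   -0.1913
  Equil      0.1081    0.5356   0.02128
  solve Keq expr → x = -0.09566; check Q = 0.01461
Then add 0.1752 M of G.
Step 2:
                  E         G         B
  Initial    0.1081    0.7108   0.02128
  Change   -0.00315 -0.006301  0.006301
  Equil      0.1049    0.7045   0.02758
  solve Keq expr → x = 0.00315; check Q = 0.01461

[B]_eq = 0.02758 M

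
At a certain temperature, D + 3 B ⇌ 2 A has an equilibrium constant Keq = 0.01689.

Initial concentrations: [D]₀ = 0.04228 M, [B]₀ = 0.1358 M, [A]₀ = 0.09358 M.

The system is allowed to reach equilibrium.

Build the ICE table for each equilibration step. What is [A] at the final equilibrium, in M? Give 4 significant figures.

[A]_eq = 0.005307 M

Q₀ = 82.71 vs Keq = 0.01689 ⇒ Q>K, reverse
Step 1:
                    D           B           A
  init        0.04228      0.1358     0.09358
  Δ           0.04414      0.1324    -0.08827
  eq          0.08642      0.2682    0.005307
  solve Keq expr → x = -0.04414; check Q = 0.01689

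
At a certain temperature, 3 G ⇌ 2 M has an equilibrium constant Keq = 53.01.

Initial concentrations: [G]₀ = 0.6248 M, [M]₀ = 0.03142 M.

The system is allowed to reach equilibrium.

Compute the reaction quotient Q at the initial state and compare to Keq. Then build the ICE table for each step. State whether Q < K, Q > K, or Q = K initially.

Q₀ = 0.004048; Q < K (proceeds forward)

Q₀ = 0.004048 vs Keq = 53.01 ⇒ Q<K, forward
Step 1:
                  G         M
  I          0.6248   0.03142
  C         -0.4905     0.327
  E          0.1343    0.3584
  solve Keq expr → x = 0.1635; check Q = 53.01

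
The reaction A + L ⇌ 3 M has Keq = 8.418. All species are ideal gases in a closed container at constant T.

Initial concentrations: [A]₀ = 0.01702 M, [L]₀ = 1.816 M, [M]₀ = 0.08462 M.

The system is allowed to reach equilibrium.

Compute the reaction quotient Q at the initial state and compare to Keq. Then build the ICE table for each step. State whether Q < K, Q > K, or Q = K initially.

Q₀ = 0.0196; Q < K (proceeds forward)

Q₀ = 0.0196 vs Keq = 8.418 ⇒ Q<K, forward
Step 1:
                  A         L         M
  Initial   0.01702     1.816   0.08462
  Change   -0.01686  -0.01686   0.05057
  Equil   1.6314e-04     1.799    0.1352
  solve Keq expr → x = 0.01686; check Q = 8.418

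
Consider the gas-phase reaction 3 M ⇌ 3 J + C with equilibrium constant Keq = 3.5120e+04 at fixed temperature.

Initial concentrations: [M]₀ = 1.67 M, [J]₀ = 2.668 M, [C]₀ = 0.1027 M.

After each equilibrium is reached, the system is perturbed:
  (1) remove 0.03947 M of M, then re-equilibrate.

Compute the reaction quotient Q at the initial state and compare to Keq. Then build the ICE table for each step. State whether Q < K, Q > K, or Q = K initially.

Q₀ = 0.4188; Q < K (proceeds forward)

Q₀ = 0.4188 vs Keq = 3.5120e+04 ⇒ Q<K, forward
Step 1:
                  M         J         C
  init         1.67     2.668    0.1027
  Δ           -1.56      1.56    0.5199
  eq         0.1102     4.228    0.6226
  solve Keq expr → x = 0.5199; check Q = 3.5120e+04
Then remove 0.03947 M of M.
Step 2:
                  M         J         C
  init      0.07077     4.228    0.6226
  Δ         0.03774  -0.03774  -0.01258
  eq         0.1085      4.19      0.61
  solve Keq expr → x = -0.01258; check Q = 3.5120e+04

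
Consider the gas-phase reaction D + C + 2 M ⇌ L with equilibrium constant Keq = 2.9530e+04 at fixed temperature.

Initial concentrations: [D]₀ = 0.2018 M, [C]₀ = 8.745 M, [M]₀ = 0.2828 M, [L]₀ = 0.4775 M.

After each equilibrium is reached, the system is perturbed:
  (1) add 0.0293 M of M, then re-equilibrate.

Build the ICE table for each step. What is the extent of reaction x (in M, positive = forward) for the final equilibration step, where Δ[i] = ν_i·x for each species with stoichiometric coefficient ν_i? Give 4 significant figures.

Q₀ = 3.383 vs Keq = 2.9530e+04 ⇒ Q<K, forward
Step 1:
                    D           C           M           L
  init         0.2018       8.745      0.2828      0.4775
  Δ           -0.1383     -0.1383     -0.2766      0.1383
  eq          0.06349       8.607    0.006178      0.6158
  solve Keq expr → x = 0.1383; check Q = 2.9530e+04
Then add 0.0293 M of M.
Step 2:
                    D           C           M           L
  init        0.06349       8.607     0.03548      0.6158
  Δ          -0.01419    -0.01419    -0.02838     0.01419
  eq           0.0493       8.592    0.007097        0.63
  solve Keq expr → x = 0.01419; check Q = 2.9530e+04

x = 0.01419 M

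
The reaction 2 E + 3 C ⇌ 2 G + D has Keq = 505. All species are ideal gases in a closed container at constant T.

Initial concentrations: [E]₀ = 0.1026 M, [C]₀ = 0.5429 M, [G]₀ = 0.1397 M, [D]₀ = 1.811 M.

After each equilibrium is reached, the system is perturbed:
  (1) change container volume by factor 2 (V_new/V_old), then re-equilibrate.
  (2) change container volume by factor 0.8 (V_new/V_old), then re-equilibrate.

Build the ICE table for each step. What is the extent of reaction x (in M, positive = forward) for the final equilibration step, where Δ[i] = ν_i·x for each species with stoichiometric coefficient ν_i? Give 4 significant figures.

x = 0.002572 M

Q₀ = 20.98 vs Keq = 505 ⇒ Q<K, forward
Step 1:
                    E           C           G           D
  init         0.1026      0.5429      0.1397       1.811
  Δ          -0.06217    -0.09325     0.06217     0.03108
  eq          0.04043      0.4497      0.2019       1.842
  solve Keq expr → x = 0.03108; check Q = 505
Then change container volume by factor 2 (V_new/V_old).
Step 2:
                    E           C           G           D
  init        0.02022      0.2248      0.1009       0.921
  Δ           0.01165     0.01748    -0.01165   -0.005825
  eq          0.03187      0.2423     0.08928      0.9152
  solve Keq expr → x = -0.005825; check Q = 505
Then change container volume by factor 0.8 (V_new/V_old).
Step 3:
                    E           C           G           D
  init        0.03983      0.3029      0.1116       1.144
  Δ         -0.005144   -0.007715    0.005144    0.002572
  eq          0.03469      0.2952      0.1167       1.147
  solve Keq expr → x = 0.002572; check Q = 505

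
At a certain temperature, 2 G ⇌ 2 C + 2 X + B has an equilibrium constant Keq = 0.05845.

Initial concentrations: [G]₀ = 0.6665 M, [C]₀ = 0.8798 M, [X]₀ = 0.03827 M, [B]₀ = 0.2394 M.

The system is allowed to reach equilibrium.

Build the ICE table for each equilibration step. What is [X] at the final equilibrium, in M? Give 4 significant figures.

[X]_eq = 0.204 M

Q₀ = 6.1095e-04 vs Keq = 0.05845 ⇒ Q<K, forward
Step 1:
                  G         C         X         B
  init       0.6665    0.8798   0.03827    0.2394
  Δ         -0.1657    0.1657    0.1657   0.08286
  eq         0.5008     1.046     0.204    0.3223
  solve Keq expr → x = 0.08286; check Q = 0.05845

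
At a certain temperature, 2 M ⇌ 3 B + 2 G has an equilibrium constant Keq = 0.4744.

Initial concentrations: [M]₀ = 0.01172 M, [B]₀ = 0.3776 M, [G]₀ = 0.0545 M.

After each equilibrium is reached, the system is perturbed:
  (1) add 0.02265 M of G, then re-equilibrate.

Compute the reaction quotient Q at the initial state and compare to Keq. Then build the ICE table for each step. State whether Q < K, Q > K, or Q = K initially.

Q₀ = 1.164 vs Keq = 0.4744 ⇒ Q>K, reverse
Step 1:
                   M          B          G
  Initial    0.01172     0.3776     0.0545
  Change    0.004622  -0.006933  -0.004622
  Equil      0.01634     0.3707    0.04988
  solve Keq expr → x = -0.002311; check Q = 0.4744
Then add 0.02265 M of G.
Step 2:
                   M          B          G
  Initial    0.01634     0.3707    0.07253
  Change    0.005079  -0.007619  -0.005079
  Equil      0.02142      0.363    0.06745
  solve Keq expr → x = -0.00254; check Q = 0.4744

Q₀ = 1.164; Q > K (proceeds reverse)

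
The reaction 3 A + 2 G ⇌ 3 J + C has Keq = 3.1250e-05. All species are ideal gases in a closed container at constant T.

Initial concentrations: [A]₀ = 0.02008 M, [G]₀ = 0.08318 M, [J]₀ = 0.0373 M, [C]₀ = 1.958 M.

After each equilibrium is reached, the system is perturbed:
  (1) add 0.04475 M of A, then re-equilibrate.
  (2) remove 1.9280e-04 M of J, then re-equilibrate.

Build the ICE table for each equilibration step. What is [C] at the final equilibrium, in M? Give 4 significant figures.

[C]_eq = 1.946 M

Q₀ = 1814 vs Keq = 3.1250e-05 ⇒ Q>K, reverse
Step 1:
                    A           G           J           C
  I           0.02008     0.08318      0.0373       1.958
  C           0.03697     0.02465    -0.03697    -0.01232
  E           0.05705      0.1078  3.2611e-04       1.946
  solve Keq expr → x = -0.01232; check Q = 3.1250e-05
Then add 0.04475 M of A.
Step 2:
                    A           G           J           C
  I            0.1018      0.1078  3.2611e-04       1.946
  C       -2.5372e-04 -1.6915e-04  2.5372e-04  8.4574e-05
  E            0.1016      0.1077  5.7983e-04       1.946
  solve Keq expr → x = 8.4574e-05; check Q = 3.1250e-05
Then remove 1.9280e-04 M of J.
Step 3:
                    A           G           J           C
  I            0.1016      0.1077  3.8703e-04       1.946
  C       -1.9124e-04 -1.2750e-04  1.9124e-04  6.3748e-05
  E            0.1014      0.1075  5.7828e-04       1.946
  solve Keq expr → x = 6.3748e-05; check Q = 3.1250e-05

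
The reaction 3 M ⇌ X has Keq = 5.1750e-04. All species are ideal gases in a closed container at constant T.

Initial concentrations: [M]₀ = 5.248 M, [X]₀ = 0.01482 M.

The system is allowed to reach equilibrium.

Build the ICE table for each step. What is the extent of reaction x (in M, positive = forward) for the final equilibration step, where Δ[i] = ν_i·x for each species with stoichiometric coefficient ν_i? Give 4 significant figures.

Q₀ = 1.0253e-04 vs Keq = 5.1750e-04 ⇒ Q<K, forward
Step 1:
                   M          X
  init         5.248    0.01482
  Δ            -0.16    0.05334
  eq           5.088    0.06816
  solve Keq expr → x = 0.05334; check Q = 5.1750e-04

x = 0.05334 M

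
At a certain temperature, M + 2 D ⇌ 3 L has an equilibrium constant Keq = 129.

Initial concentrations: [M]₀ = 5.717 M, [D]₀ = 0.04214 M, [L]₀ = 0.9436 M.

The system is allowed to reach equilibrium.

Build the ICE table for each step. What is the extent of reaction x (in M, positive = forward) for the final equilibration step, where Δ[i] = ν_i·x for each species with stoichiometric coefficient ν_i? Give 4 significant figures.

Q₀ = 82.76 vs Keq = 129 ⇒ Q<K, forward
Step 1:
                   M          D          L
  I            5.717    0.04214     0.9436
  C        -0.003875   -0.00775    0.01163
  E            5.713    0.03439     0.9552
  solve Keq expr → x = 0.003875; check Q = 129

x = 0.003875 M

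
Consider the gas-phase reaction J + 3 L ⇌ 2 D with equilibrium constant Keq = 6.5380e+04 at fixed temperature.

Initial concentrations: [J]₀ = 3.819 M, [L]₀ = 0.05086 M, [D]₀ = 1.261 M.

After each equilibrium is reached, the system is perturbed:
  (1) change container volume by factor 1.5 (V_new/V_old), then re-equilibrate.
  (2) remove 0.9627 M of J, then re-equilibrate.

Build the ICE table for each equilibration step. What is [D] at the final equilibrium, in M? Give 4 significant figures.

[D]_eq = 0.8505 M

Q₀ = 3165 vs Keq = 6.5380e+04 ⇒ Q<K, forward
Step 1:
                  J         L         D
  init        3.819   0.05086     1.261
  Δ         -0.0107   -0.0321    0.0214
  eq          3.808   0.01876     1.282
  solve Keq expr → x = 0.0107; check Q = 6.5380e+04
Then change container volume by factor 1.5 (V_new/V_old).
Step 2:
                  J         L         D
  init        2.539   0.01251    0.8549
  Δ        0.001282  0.003847 -0.002564
  eq           2.54   0.01635    0.8524
  solve Keq expr → x = -0.001282; check Q = 6.5380e+04
Then remove 0.9627 M of J.
Step 3:
                  J         L         D
  init        1.577   0.01635    0.8524
  Δ       9.2775e-04  0.002783 -0.001856
  eq          1.578   0.01914    0.8505
  solve Keq expr → x = -9.2775e-04; check Q = 6.5380e+04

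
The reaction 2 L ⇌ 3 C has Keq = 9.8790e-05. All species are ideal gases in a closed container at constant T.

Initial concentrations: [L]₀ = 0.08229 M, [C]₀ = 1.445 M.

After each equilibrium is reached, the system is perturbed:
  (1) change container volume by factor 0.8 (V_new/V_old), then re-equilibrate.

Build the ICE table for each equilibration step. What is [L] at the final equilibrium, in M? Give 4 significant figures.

Q₀ = 445.6 vs Keq = 9.8790e-05 ⇒ Q>K, reverse
Step 1:
                   L          C
  init       0.08229      1.445
  Δ           0.9322     -1.398
  eq           1.015    0.04667
  solve Keq expr → x = -0.4661; check Q = 9.8790e-05
Then change container volume by factor 0.8 (V_new/V_old).
Step 2:
                   L          C
  init         1.268    0.05834
  Δ         0.002736  -0.004104
  eq           1.271    0.05424
  solve Keq expr → x = -0.001368; check Q = 9.8790e-05

[L]_eq = 1.271 M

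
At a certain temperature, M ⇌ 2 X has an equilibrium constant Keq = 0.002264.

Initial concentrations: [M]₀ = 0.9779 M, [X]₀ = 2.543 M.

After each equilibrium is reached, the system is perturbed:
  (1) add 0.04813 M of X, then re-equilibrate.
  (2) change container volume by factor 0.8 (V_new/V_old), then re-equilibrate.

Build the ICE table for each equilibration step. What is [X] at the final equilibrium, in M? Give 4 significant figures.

Q₀ = 6.613 vs Keq = 0.002264 ⇒ Q>K, reverse
Step 1:
                  M         X
  Initial    0.9779     2.543
  Change      1.236    -2.472
  Equil       2.214    0.0708
  solve Keq expr → x = -1.236; check Q = 0.002264
Then add 0.04813 M of X.
Step 2:
                  M         X
  Initial     2.214    0.1189
  Change    0.02387  -0.04775
  Equil       2.238   0.07118
  solve Keq expr → x = -0.02387; check Q = 0.002264
Then change container volume by factor 0.8 (V_new/V_old).
Step 3:
                  M         X
  Initial     2.797   0.08897
  Change   0.004663 -0.009327
  Equil       2.802   0.07965
  solve Keq expr → x = -0.004663; check Q = 0.002264

[X]_eq = 0.07965 M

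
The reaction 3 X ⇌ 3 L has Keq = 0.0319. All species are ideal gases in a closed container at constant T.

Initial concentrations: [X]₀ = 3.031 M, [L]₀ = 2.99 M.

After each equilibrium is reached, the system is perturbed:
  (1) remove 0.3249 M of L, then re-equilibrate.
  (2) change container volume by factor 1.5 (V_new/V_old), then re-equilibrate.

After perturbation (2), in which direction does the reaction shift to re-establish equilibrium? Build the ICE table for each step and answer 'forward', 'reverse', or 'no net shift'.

Direction: no net shift

Q₀ = 0.96 vs Keq = 0.0319 ⇒ Q>K, reverse
Step 1:
                  X         L
  I           3.031      2.99
  C            1.54     -1.54
  E           4.571      1.45
  solve Keq expr → x = -0.5134; check Q = 0.0319
Then remove 0.3249 M of L.
Step 2:
                  X         L
  I           4.571     1.125
  C         -0.2467    0.2467
  E           4.325     1.372
  solve Keq expr → x = 0.08222; check Q = 0.0319
Then change container volume by factor 1.5 (V_new/V_old).
Step 3:
                  X         L
  I           2.883    0.9144
  C               0         0
  E           2.883    0.9144
  solve Keq expr → x = 0; check Q = 0.0319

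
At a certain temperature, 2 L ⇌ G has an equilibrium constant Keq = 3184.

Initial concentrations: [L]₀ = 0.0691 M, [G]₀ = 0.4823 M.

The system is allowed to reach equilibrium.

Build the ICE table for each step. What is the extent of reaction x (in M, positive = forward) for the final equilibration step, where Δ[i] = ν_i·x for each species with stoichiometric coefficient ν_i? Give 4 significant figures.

x = 0.02822 M

Q₀ = 101 vs Keq = 3184 ⇒ Q<K, forward
Step 1:
                   L          G
  I           0.0691     0.4823
  C         -0.05644    0.02822
  E          0.01266     0.5105
  solve Keq expr → x = 0.02822; check Q = 3184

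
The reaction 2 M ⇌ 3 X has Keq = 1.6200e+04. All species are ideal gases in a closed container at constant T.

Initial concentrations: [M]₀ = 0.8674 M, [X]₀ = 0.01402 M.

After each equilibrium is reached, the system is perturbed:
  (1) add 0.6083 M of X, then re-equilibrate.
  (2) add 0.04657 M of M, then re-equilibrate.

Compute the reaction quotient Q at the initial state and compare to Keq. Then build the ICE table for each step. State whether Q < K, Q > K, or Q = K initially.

Q₀ = 3.6627e-06 vs Keq = 1.6200e+04 ⇒ Q<K, forward
Step 1:
                    M           X
  I            0.8674     0.01402
  C           -0.8558       1.284
  E           0.01161       1.298
  solve Keq expr → x = 0.4279; check Q = 1.6200e+04
Then add 0.6083 M of X.
Step 2:
                    M           X
  I           0.01161       1.906
  C          0.008844    -0.01327
  E           0.02046       1.893
  solve Keq expr → x = -0.004422; check Q = 1.6200e+04
Then add 0.04657 M of M.
Step 3:
                    M           X
  I           0.06703       1.893
  C          -0.04545     0.06818
  E           0.02157       1.961
  solve Keq expr → x = 0.02273; check Q = 1.6200e+04

Q₀ = 3.6627e-06; Q < K (proceeds forward)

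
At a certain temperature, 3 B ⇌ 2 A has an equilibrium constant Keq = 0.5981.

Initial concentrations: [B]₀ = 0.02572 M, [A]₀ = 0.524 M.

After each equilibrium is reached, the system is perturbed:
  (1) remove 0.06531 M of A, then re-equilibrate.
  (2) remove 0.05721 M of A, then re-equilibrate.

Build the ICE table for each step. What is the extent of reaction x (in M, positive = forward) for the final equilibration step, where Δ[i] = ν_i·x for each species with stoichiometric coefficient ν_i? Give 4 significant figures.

x = 0.01372 M

Q₀ = 1.6138e+04 vs Keq = 0.5981 ⇒ Q>K, reverse
Step 1:
                   B          A
  I          0.02572      0.524
  C           0.4296    -0.2864
  E           0.4553     0.2376
  solve Keq expr → x = -0.1432; check Q = 0.5981
Then remove 0.06531 M of A.
Step 2:
                   B          A
  I           0.4553     0.1723
  C         -0.04569    0.03046
  E           0.4096     0.2028
  solve Keq expr → x = 0.01523; check Q = 0.5981
Then remove 0.05721 M of A.
Step 3:
                   B          A
  I           0.4096     0.1455
  C         -0.04115    0.02744
  E           0.3685      0.173
  solve Keq expr → x = 0.01372; check Q = 0.5981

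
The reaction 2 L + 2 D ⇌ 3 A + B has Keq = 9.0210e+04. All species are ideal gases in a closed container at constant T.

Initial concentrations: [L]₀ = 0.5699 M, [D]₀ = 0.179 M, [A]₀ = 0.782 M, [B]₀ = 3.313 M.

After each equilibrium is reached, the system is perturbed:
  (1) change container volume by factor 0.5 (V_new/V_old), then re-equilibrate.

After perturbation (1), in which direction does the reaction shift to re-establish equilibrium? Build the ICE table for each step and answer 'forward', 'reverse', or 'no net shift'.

Direction: no net shift

Q₀ = 152.2 vs Keq = 9.0210e+04 ⇒ Q<K, forward
Step 1:
                   L          D          A          B
  init        0.5699      0.179      0.782      3.313
  Δ          -0.1633    -0.1633     0.2449    0.08165
  eq          0.4066     0.0157      1.027      3.395
  solve Keq expr → x = 0.08165; check Q = 9.0210e+04
Then change container volume by factor 0.5 (V_new/V_old).
Step 2:
                   L          D          A          B
  init        0.8132     0.0314      2.054      6.789
  Δ                0          0          0          0
  eq          0.8132     0.0314      2.054      6.789
  solve Keq expr → x = 0; check Q = 9.0210e+04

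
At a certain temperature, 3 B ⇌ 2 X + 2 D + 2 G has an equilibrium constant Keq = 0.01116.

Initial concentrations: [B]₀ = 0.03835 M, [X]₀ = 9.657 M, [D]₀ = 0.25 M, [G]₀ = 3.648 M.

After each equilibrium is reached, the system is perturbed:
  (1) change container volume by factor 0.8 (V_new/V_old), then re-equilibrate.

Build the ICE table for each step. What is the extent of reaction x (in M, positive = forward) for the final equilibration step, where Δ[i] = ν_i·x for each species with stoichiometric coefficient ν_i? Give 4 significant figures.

Q₀ = 1.3752e+06 vs Keq = 0.01116 ⇒ Q>K, reverse
Step 1:
                   B          X          D          G
  init       0.03835      9.657       0.25      3.648
  Δ           0.3737    -0.2491    -0.2491    -0.2491
  eq           0.412      9.408 8.7380e-04      3.399
  solve Keq expr → x = -0.1246; check Q = 0.01116
Then change container volume by factor 0.8 (V_new/V_old).
Step 2:
                   B          X          D          G
  init         0.515      11.76   0.001092      4.249
  Δ       4.6435e-04 -3.0957e-04 -3.0957e-04 -3.0957e-04
  eq          0.5155      11.76 7.8269e-04      4.248
  solve Keq expr → x = -1.5478e-04; check Q = 0.01116

x = -1.5478e-04 M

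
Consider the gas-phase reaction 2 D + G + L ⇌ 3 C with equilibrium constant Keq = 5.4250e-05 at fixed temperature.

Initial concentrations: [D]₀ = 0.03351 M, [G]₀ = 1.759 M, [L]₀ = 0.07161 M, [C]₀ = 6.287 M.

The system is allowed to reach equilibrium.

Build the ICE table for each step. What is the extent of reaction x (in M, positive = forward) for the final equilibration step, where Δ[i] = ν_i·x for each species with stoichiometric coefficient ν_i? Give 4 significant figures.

x = -2.031 M

Q₀ = 1.7569e+06 vs Keq = 5.4250e-05 ⇒ Q>K, reverse
Step 1:
                    D           G           L           C
  init        0.03351       1.759     0.07161       6.287
  Δ             4.062       2.031       2.031      -6.093
  eq            4.096        3.79       2.103      0.1936
  solve Keq expr → x = -2.031; check Q = 5.4250e-05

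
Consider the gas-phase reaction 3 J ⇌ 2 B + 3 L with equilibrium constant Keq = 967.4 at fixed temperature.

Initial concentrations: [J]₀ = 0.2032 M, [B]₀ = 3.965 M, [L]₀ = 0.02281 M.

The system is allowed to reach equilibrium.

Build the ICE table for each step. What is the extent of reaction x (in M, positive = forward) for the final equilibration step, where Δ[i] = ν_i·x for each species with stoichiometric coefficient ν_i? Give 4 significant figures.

Q₀ = 0.02224 vs Keq = 967.4 ⇒ Q<K, forward
Step 1:
                  J         B         L
  I          0.2032     3.965   0.02281
  C         -0.1569    0.1046    0.1569
  E         0.04631      4.07    0.1797
  solve Keq expr → x = 0.0523; check Q = 967.4

x = 0.0523 M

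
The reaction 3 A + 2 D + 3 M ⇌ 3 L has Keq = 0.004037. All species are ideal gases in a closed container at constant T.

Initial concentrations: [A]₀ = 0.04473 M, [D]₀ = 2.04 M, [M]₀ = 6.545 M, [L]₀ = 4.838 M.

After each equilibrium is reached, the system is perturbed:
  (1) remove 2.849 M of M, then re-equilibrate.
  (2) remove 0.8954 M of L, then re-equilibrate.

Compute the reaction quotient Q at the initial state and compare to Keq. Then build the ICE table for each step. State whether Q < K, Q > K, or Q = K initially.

Q₀ = 1084; Q > K (proceeds reverse)

Q₀ = 1084 vs Keq = 0.004037 ⇒ Q>K, reverse
Step 1:
                   A          D          M          L
  init       0.04473       2.04      6.545      4.838
  Δ            1.326     0.8839      1.326     -1.326
  eq           1.371      2.924      7.871      3.512
  solve Keq expr → x = -0.4419; check Q = 0.004037
Then remove 2.849 M of M.
Step 2:
                   A          D          M          L
  init         1.371      2.924      5.022      3.512
  Δ           0.3487     0.2325     0.3487    -0.3487
  eq           1.719      3.156      5.371      3.163
  solve Keq expr → x = -0.1162; check Q = 0.004037
Then remove 0.8954 M of L.
Step 3:
                   A          D          M          L
  init         1.719      3.156      5.371      2.268
  Δ           -0.241    -0.1607     -0.241      0.241
  eq           1.478      2.996       5.13      2.509
  solve Keq expr → x = 0.08033; check Q = 0.004037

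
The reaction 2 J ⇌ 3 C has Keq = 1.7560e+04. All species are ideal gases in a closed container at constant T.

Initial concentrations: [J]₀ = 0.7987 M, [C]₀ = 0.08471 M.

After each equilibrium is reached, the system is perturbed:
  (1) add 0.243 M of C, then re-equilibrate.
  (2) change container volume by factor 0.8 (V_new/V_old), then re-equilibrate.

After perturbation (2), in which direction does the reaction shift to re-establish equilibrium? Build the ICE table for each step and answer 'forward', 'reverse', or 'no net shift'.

Direction: reverse

Q₀ = 9.5288e-04 vs Keq = 1.7560e+04 ⇒ Q<K, forward
Step 1:
                  J         C
  Initial    0.7987   0.08471
  Change    -0.7879     1.182
  Equil     0.01076     1.267
  solve Keq expr → x = 0.394; check Q = 1.7560e+04
Then add 0.243 M of C.
Step 2:
                  J         C
  Initial   0.01076      1.51
  Change   0.003174  -0.00476
  Equil     0.01393     1.505
  solve Keq expr → x = -0.001587; check Q = 1.7560e+04
Then change container volume by factor 0.8 (V_new/V_old).
Step 3:
                  J         C
  Initial   0.01741     1.881
  Change   0.002009 -0.003013
  Equil     0.01942     1.878
  solve Keq expr → x = -0.001004; check Q = 1.7560e+04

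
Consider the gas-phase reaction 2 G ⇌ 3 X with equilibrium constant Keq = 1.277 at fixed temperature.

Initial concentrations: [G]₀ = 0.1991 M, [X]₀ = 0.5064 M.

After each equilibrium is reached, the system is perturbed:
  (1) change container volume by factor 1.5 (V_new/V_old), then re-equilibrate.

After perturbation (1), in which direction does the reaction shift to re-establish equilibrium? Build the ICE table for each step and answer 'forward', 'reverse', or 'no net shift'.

Q₀ = 3.276 vs Keq = 1.277 ⇒ Q>K, reverse
Step 1:
                   G          X
  Initial     0.1991     0.5064
  Change     0.05071   -0.07607
  Equil       0.2498     0.4303
  solve Keq expr → x = -0.02536; check Q = 1.277
Then change container volume by factor 1.5 (V_new/V_old).
Step 2:
                   G          X
  Initial     0.1665     0.2869
  Change    -0.01465    0.02197
  Equil       0.1519     0.3089
  solve Keq expr → x = 0.007323; check Q = 1.277

Direction: forward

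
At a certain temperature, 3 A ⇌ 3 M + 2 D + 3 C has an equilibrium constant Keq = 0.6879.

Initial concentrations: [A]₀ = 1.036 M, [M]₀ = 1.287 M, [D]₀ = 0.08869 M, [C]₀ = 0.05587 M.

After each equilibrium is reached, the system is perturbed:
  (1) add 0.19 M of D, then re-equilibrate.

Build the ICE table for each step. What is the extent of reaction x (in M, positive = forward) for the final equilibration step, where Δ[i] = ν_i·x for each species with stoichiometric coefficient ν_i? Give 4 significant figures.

Q₀ = 2.6299e-06 vs Keq = 0.6879 ⇒ Q<K, forward
Step 1:
                    A           M           D           C
  init          1.036       1.287     0.08869     0.05587
  Δ           -0.4686      0.4686      0.3124      0.4686
  eq           0.5674       1.756      0.4011      0.5245
  solve Keq expr → x = 0.1562; check Q = 0.6879
Then add 0.19 M of D.
Step 2:
                    A           M           D           C
  init         0.5674       1.756      0.5911      0.5245
  Δ           0.05123    -0.05123    -0.03415    -0.05123
  eq           0.6186       1.704       0.557      0.4733
  solve Keq expr → x = -0.01708; check Q = 0.6879

x = -0.01708 M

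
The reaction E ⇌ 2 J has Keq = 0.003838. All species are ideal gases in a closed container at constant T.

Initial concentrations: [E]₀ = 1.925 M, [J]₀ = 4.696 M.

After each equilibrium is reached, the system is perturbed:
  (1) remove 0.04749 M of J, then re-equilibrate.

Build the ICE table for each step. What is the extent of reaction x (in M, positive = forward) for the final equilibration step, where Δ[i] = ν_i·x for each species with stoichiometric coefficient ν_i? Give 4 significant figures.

Q₀ = 11.46 vs Keq = 0.003838 ⇒ Q>K, reverse
Step 1:
                   E          J
  I            1.925      4.696
  C            2.284     -4.569
  E            4.209     0.1271
  solve Keq expr → x = -2.284; check Q = 0.003838
Then remove 0.04749 M of J.
Step 2:
                   E          J
  I            4.209    0.07962
  C         -0.02357    0.04713
  E            4.186     0.1267
  solve Keq expr → x = 0.02357; check Q = 0.003838

x = 0.02357 M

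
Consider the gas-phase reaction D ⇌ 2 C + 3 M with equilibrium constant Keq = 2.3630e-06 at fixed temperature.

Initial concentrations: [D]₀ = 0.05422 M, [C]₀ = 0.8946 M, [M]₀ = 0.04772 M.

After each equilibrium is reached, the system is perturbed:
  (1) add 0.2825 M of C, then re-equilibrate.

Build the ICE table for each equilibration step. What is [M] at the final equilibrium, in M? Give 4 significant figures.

[M]_eq = 0.004968 M

Q₀ = 0.001604 vs Keq = 2.3630e-06 ⇒ Q>K, reverse
Step 1:
                   D          C          M
  init       0.05422     0.8946    0.04772
  Δ          0.01391   -0.02782   -0.04174
  eq         0.06813     0.8668   0.005984
  solve Keq expr → x = -0.01391; check Q = 2.3630e-06
Then add 0.2825 M of C.
Step 2:
                   D          C          M
  init       0.06813      1.149   0.005984
  Δ       3.3860e-04 -6.7719e-04  -0.001016
  eq         0.06847      1.149   0.004968
  solve Keq expr → x = -3.3860e-04; check Q = 2.3630e-06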